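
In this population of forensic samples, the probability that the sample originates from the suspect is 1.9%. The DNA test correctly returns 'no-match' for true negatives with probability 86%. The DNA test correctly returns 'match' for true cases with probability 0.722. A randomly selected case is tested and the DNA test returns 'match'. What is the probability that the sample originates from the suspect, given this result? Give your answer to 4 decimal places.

P(H | E) ≈ 0.0908

Let H be the event that the sample originates from the suspect. P(H) = 0.019, so P(¬H) = 0.981. With E the 'match' result, P(E|H) = 0.722 and P(E|¬H) = 0.14.
P(E) = 0.722·0.019 + 0.14·0.981 = 0.013718 + 0.13734 = 0.15106.
By Bayes' theorem, P(H|E) = 0.013718 / 0.15106 = 0.0908.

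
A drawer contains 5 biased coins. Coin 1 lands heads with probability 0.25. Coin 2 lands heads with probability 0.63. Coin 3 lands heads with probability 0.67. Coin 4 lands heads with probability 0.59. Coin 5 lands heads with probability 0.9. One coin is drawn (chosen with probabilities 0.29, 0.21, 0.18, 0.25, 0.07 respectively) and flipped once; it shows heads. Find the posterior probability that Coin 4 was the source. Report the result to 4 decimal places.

Posterior probability ≈ 0.2752

Tabulate prior·likelihood by source: [1] prior 0.29, lik 0.25, product 0.07250; [2] prior 0.21, lik 0.63, product 0.1323; [3] prior 0.18, lik 0.67, product 0.1206; [4] prior 0.25, lik 0.59, product 0.1475; [5] prior 0.07, lik 0.9, product 0.06300.
Normalizing constant = 0.53590; the posterior for Coin 4 is its product over the sum, 0.1475/0.53590 = 0.2752.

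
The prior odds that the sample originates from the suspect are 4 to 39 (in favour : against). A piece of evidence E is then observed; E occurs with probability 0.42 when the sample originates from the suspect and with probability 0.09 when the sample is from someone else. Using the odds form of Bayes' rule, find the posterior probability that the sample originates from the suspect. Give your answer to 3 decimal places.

Prior odds = 4/39 = 0.10256.
Likelihood ratio for E = 0.42/0.09 = 4.6667.
Posterior odds = prior odds × LR = 0.47863.
Posterior probability = odds/(1+odds) = 0.47863/1.4786 = 0.324.

Posterior probability ≈ 0.324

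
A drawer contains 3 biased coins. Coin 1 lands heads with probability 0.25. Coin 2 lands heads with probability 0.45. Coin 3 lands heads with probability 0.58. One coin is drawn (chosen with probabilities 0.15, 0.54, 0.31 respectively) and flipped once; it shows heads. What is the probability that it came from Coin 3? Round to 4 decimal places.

Posterior probability ≈ 0.3906

Tabulate prior·likelihood by source: [1] prior 0.15, lik 0.25, product 0.03750; [2] prior 0.54, lik 0.45, product 0.2430; [3] prior 0.31, lik 0.58, product 0.1798.
Normalizing constant = 0.46030; the posterior for Coin 3 is its product over the sum, 0.1798/0.46030 = 0.3906.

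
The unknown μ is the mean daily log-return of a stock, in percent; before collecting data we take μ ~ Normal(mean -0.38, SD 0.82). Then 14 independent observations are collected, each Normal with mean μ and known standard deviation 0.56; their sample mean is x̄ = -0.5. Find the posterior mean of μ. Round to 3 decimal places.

With known σ, the Normal prior is conjugate. Weight on the data is w = (n/σ²)/(n/σ² + 1/τ₀²) = 44.6429/(44.6429+1.48721) = 0.96776.
Posterior mean = w·x̄ + (1−w)·μ₀ = 0.96776·-0.5 + 0.032239·-0.38 = -0.496.

Posterior mean ≈ -0.496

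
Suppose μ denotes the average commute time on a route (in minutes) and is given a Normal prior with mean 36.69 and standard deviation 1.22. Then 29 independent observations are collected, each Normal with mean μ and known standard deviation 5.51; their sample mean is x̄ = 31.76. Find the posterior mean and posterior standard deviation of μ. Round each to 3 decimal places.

Posterior mean ≈ 33.796; posterior SD ≈ 0.784

With known σ, the Normal prior is conjugate. Weight on the data is w = (n/σ²)/(n/σ² + 1/τ₀²) = 0.955201/(0.955201+0.671862) = 0.58707.
Posterior mean = w·x̄ + (1−w)·μ₀ = 0.58707·31.76 + 0.41293·36.69 = 33.796. Posterior variance = 1/(0.955201+0.671862) = 0.614604, so SD = 0.784.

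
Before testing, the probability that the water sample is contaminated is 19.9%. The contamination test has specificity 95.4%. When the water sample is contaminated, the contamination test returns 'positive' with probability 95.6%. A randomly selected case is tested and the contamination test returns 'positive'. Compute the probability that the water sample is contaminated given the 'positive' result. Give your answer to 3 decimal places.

Write H for 'the water sample is contaminated'. Prior odds H:¬H = 0.199/0.801 = 0.24844. For the 'positive' outcome, the likelihood ratio is 0.956/0.046 = 20.783.
Posterior odds = 0.24844 × 20.783 = 5.1632, so P(H|E) = 5.1632/(1+5.1632) = 0.838.

P(H | E) ≈ 0.838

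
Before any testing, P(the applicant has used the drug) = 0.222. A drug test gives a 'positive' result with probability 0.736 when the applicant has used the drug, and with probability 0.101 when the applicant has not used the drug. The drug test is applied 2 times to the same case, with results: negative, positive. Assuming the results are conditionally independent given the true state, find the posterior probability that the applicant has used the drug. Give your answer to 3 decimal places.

Let H be the event that the applicant has used the drug; start with P(H) = 0.222. P('positive'|H) = 0.736, P('positive'|¬H) = 0.101.
Update on result 1 ('negative'): P(H) ← 0.264·0.2220 / (0.264·0.2220 + 0.899·0.7780) = 0.058608/0.75803 = 0.0773.
Update on result 2 ('positive'): P(H) ← 0.736·0.0773 / (0.736·0.0773 + 0.101·0.9227) = 0.056905/0.15010 = 0.3791.

Posterior P(H) ≈ 0.379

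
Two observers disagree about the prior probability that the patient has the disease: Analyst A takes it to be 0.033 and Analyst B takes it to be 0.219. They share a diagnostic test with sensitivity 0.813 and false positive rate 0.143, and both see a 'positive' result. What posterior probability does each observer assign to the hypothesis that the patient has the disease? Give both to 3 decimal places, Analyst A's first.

P('+'|H) = 0.813, P('+'|¬H) = 0.143.
Analyst A: numerator 0.813·0.033 = 0.026829; evidence = 0.026829+0.143·0.967 = 0.16511; posterior = 0.162.
Analyst B: numerator 0.813·0.219 = 0.17805; evidence = 0.17805+0.143·0.781 = 0.28973; posterior = 0.615.

Analyst A: 0.162; Analyst B: 0.615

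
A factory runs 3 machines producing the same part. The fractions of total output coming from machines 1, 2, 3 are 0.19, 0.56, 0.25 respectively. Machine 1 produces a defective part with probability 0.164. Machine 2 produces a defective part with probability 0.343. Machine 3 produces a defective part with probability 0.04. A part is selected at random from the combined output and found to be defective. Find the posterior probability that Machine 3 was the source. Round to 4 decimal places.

P(defective|M1) = 0.164; P(defective|M2) = 0.343; P(defective|M3) = 0.04.
Prior × likelihood for each source: 0.19·0.164=0.03116, 0.56·0.343=0.1921, 0.25·0.04=0.01000. Summing gives P(defective) = 0.23324.
P(Machine 3 | defective) = 0.01000 / 0.23324 = 0.0429.

Posterior probability ≈ 0.0429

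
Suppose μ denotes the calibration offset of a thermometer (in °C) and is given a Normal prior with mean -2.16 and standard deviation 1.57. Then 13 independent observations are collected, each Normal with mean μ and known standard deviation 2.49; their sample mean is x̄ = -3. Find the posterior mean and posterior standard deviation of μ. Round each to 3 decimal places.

Prior precision 1/τ₀² = 1/1.57² = 0.405696; data precision n/σ² = 13/2.49² = 2.09674.
Posterior precision = 0.405696 + 2.09674 = 2.50244, giving posterior SD = 1/√2.50244 = 0.632.
Posterior mean = (0.405696·-2.16 + 2.09674·-3) / 2.50244 = -2.864.

Posterior mean ≈ -2.864; posterior SD ≈ 0.632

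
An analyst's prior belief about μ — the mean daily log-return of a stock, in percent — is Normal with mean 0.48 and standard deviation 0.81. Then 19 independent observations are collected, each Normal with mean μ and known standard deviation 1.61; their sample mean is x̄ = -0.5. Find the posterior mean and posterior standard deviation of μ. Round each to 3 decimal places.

Prior precision 1/τ₀² = 1/0.81² = 1.52416; data precision n/σ² = 19/1.61² = 7.32996.
Posterior precision = 1.52416 + 7.32996 = 8.85412, giving posterior SD = 1/√8.85412 = 0.336.
Posterior mean = (1.52416·0.48 + 7.32996·-0.5) / 8.85412 = -0.331.

Posterior mean ≈ -0.331; posterior SD ≈ 0.336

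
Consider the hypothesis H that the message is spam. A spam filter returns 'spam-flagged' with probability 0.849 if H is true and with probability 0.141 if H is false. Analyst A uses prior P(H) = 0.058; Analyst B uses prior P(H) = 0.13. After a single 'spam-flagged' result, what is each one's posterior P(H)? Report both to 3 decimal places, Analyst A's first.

Analyst A: 0.270; Analyst B: 0.474

P('+'|H) = 0.849, P('+'|¬H) = 0.141.
Analyst A: numerator 0.849·0.058 = 0.049242; evidence = 0.049242+0.141·0.942 = 0.18206; posterior = 0.270.
Analyst B: numerator 0.849·0.13 = 0.11037; evidence = 0.11037+0.141·0.87 = 0.23304; posterior = 0.474.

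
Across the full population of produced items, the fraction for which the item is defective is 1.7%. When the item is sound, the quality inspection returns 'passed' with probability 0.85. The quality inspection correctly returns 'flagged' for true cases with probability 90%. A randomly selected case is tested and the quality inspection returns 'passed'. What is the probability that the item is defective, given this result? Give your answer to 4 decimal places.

Write H for 'the item is defective'. Prior odds H:¬H = 0.017/0.983 = 0.017294. For the 'passed' outcome, the likelihood ratio is 0.1/0.85 = 0.11765.
Posterior odds = 0.017294 × 0.11765 = 0.0020346, so P(H|E) = 0.0020346/(1+0.0020346) = 0.0020.

P(H | E) ≈ 0.0020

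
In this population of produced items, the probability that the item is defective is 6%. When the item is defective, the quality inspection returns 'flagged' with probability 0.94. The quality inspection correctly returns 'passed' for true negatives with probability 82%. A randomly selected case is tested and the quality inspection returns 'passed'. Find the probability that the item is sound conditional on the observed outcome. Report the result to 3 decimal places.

P(¬H | E) ≈ 0.995

Write H for 'the item is defective'. Prior odds H:¬H = 0.06/0.94 = 0.063830. For the 'passed' outcome, the likelihood ratio is 0.06/0.82 = 0.073171.
Posterior odds = 0.063830 × 0.073171 = 0.0046705, so P(H|E) = 0.0046705/(1+0.0046705) = 0.005. Then P(¬H|E) = 1 − 0.005 = 0.995.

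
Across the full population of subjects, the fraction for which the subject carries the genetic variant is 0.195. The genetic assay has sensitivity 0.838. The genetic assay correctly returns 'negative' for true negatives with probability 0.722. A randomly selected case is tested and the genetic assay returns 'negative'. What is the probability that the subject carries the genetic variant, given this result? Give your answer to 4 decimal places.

P(H | E) ≈ 0.0516

Let H be the event that the subject carries the genetic variant. P(H) = 0.195, so P(¬H) = 0.805. With E the 'negative' result, P(E|H) = 0.162 and P(E|¬H) = 0.722.
P(E) = 0.162·0.195 + 0.722·0.805 = 0.031590 + 0.58121 = 0.61280.
By Bayes' theorem, P(H|E) = 0.031590 / 0.61280 = 0.0516.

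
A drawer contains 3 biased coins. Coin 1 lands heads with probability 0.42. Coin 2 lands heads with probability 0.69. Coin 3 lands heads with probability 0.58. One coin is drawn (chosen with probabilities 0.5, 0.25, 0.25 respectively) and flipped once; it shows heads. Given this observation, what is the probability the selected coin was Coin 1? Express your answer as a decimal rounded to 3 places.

P(heads|C1) = 0.42; P(heads|C2) = 0.69; P(heads|C3) = 0.58.
Prior × likelihood for each source: 0.5·0.42=0.2100, 0.25·0.69=0.1725, 0.25·0.58=0.1450. Summing gives P(heads) = 0.52750.
P(Coin 1 | heads) = 0.2100 / 0.52750 = 0.398.

Posterior probability ≈ 0.398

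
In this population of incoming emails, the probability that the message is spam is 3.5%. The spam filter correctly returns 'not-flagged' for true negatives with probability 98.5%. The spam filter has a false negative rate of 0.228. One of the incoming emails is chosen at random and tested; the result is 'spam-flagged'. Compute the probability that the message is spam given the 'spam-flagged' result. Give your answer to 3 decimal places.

Let H be the event that the message is spam. P(H) = 0.035, so P(¬H) = 0.965. With E the 'spam-flagged' result, P(E|H) = 0.772 and P(E|¬H) = 0.015.
P(E) = 0.772·0.035 + 0.015·0.965 = 0.027020 + 0.014475 = 0.041495.
By Bayes' theorem, P(H|E) = 0.027020 / 0.041495 = 0.651.

P(H | E) ≈ 0.651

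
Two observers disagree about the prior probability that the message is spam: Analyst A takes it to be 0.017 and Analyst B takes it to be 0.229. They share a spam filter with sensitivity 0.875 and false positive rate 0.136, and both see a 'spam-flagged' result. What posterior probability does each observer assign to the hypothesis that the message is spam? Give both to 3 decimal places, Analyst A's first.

Analyst A: 0.100; Analyst B: 0.656

The likelihood ratio for a 'spam-flagged' result is 0.875/0.136 = 6.4338.
Analyst A: prior odds 0.017/0.983 = 0.017294; posterior odds 0.11127; posterior probability 0.100.
Analyst B: prior odds 0.229/0.771 = 0.29702; posterior odds 1.9110; posterior probability 0.656.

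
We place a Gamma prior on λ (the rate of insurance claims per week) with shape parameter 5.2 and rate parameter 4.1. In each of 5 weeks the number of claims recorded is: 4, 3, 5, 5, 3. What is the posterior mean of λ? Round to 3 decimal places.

The Poisson likelihood adds the total count to the shape and the number of exposure periods to the rate. Here ∑xᵢ = 20 and n = 5, so shape 5.2→25.2 and rate 4.1→9.1.
Posterior mean = shape/rate = 25.2/9.1 = 2.769.

Posterior mean ≈ 2.769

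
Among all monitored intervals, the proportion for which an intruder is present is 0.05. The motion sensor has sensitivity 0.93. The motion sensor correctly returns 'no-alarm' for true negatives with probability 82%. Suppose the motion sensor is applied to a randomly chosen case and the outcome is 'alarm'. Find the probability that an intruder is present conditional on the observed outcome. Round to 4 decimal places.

P(H | E) ≈ 0.2138

Let H be the event that an intruder is present. P(H) = 0.05, so P(¬H) = 0.95. With E the 'alarm' result, P(E|H) = 0.93 and P(E|¬H) = 0.18.
P(E) = 0.93·0.05 + 0.18·0.95 = 0.046500 + 0.17100 = 0.21750.
By Bayes' theorem, P(H|E) = 0.046500 / 0.21750 = 0.2138.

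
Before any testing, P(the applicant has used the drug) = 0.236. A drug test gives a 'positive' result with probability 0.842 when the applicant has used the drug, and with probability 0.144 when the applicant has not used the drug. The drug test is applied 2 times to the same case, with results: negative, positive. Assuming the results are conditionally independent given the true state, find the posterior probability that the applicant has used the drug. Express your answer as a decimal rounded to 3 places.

Posterior P(H) ≈ 0.250

Let H be the event that the applicant has used the drug; start with P(H) = 0.236. P('positive'|H) = 0.842, P('positive'|¬H) = 0.144.
Update on result 1 ('negative'): P(H) ← 0.158·0.2360 / (0.158·0.2360 + 0.856·0.7640) = 0.037288/0.69127 = 0.0539.
Update on result 2 ('positive'): P(H) ← 0.842·0.0539 / (0.842·0.0539 + 0.144·0.9461) = 0.045418/0.18165 = 0.2500.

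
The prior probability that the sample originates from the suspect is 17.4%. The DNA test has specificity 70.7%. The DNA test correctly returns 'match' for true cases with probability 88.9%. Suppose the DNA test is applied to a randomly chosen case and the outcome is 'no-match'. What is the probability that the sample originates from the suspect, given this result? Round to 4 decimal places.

Write H for 'the sample originates from the suspect'. Prior odds H:¬H = 0.174/0.826 = 0.21065. For the 'no-match' outcome, the likelihood ratio is 0.111/0.707 = 0.15700.
Posterior odds = 0.21065 × 0.15700 = 0.033073, so P(H|E) = 0.033073/(1+0.033073) = 0.0320.

P(H | E) ≈ 0.0320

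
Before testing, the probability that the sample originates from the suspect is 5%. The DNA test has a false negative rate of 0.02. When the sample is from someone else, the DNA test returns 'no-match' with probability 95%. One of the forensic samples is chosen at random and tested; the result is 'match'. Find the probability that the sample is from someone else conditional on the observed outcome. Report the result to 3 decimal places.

Write H for 'the sample originates from the suspect'. Prior odds H:¬H = 0.05/0.95 = 0.052632. For the 'match' outcome, the likelihood ratio is 0.98/0.05 = 19.600.
Posterior odds = 0.052632 × 19.600 = 1.0316, so P(H|E) = 1.0316/(1+1.0316) = 0.508. Then P(¬H|E) = 1 − 0.508 = 0.492.

P(¬H | E) ≈ 0.492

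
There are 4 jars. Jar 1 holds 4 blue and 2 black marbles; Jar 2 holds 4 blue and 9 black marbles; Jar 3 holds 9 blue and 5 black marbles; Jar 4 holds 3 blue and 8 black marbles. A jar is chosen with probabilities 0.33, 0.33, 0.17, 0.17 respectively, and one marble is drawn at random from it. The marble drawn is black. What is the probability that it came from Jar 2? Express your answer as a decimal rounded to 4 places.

Tabulate prior·likelihood by source: [1] prior 0.33, lik 0.3333, product 0.1100; [2] prior 0.33, lik 0.6923, product 0.2285; [3] prior 0.17, lik 0.3571, product 0.06071; [4] prior 0.17, lik 0.7273, product 0.1236.
Normalizing constant = 0.52281; the posterior for Jar 2 is its product over the sum, 0.2285/0.52281 = 0.4370.

Posterior probability ≈ 0.4370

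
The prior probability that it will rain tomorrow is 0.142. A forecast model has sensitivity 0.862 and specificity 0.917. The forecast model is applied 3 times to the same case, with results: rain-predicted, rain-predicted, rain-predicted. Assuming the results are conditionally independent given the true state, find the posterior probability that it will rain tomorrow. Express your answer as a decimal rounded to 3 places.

Let H be the event that it will rain tomorrow; start with P(H) = 0.142. P('rain-predicted'|H) = 0.862, P('rain-predicted'|¬H) = 0.083.
Update on result 1 ('rain-predicted'): P(H) ← 0.862·0.1420 / (0.862·0.1420 + 0.083·0.8580) = 0.12240/0.19362 = 0.6322.
Update on result 2 ('rain-predicted'): P(H) ← 0.862·0.6322 / (0.862·0.6322 + 0.083·0.3678) = 0.54495/0.57548 = 0.9470.
Update on result 3 ('rain-predicted'): P(H) ← 0.862·0.9470 / (0.862·0.9470 + 0.083·0.0530) = 0.81627/0.82068 = 0.9946.

Posterior P(H) ≈ 0.995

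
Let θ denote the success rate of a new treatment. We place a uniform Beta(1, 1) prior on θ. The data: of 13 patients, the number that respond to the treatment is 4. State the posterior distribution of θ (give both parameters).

Posterior: Beta(5, 10)

Observing 4 successes and 9 failures updates Beta(1, 1) by adding the success and failure counts to the two shape parameters: α = 1+4 = 5, β = 1+9 = 10.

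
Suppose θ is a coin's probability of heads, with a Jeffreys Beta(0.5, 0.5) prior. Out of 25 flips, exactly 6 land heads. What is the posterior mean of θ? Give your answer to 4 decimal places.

Posterior mean ≈ 0.2500

Observing 6 successes and 19 failures updates Beta(0.5, 0.5) by adding the success and failure counts to the two shape parameters: α = 0.5+6 = 6.5, β = 0.5+19 = 19.5.
Posterior mean = α/(α+β) = 6.5/26 = 0.2500.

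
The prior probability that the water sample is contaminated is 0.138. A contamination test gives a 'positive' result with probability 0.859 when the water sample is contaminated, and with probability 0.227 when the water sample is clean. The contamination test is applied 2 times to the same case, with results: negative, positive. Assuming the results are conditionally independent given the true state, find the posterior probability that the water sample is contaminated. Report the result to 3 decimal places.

Posterior P(H) ≈ 0.100

Let H be the event that the water sample is contaminated; start with P(H) = 0.138. P('positive'|H) = 0.859, P('positive'|¬H) = 0.227.
Update on result 1 ('negative'): P(H) ← 0.141·0.1380 / (0.141·0.1380 + 0.773·0.8620) = 0.019458/0.68578 = 0.0284.
Update on result 2 ('positive'): P(H) ← 0.859·0.0284 / (0.859·0.0284 + 0.227·0.9716) = 0.024373/0.24493 = 0.0995.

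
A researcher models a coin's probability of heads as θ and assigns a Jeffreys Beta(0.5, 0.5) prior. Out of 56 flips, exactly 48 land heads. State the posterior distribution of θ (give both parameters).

Posterior: Beta(48.5, 8.5)

The binomial likelihood is conjugate to the Beta prior: with 48 successes and 8 failures, the posterior is Beta(0.5+48, 0.5+8) = Beta(48.5, 8.5).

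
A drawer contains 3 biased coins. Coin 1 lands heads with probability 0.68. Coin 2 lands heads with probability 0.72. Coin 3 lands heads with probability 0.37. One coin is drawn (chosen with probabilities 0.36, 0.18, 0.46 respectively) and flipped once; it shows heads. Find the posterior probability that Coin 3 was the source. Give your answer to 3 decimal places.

P(heads|C1) = 0.68; P(heads|C2) = 0.72; P(heads|C3) = 0.37.
Prior × likelihood for each source: 0.36·0.68=0.2448, 0.18·0.72=0.1296, 0.46·0.37=0.1702. Summing gives P(heads) = 0.54460.
P(Coin 3 | heads) = 0.1702 / 0.54460 = 0.313.

Posterior probability ≈ 0.313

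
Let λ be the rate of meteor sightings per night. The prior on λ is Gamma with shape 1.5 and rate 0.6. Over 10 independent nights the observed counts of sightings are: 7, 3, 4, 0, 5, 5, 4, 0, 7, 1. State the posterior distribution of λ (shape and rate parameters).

Posterior: Gamma(shape=37.5, rate=10.6)

Total count ∑xᵢ = 36 over n = 10 nights.
Gamma is conjugate to the Poisson likelihood: posterior is Gamma(shape = 1.5+36 = 37.5, rate = 0.6+10 = 10.6).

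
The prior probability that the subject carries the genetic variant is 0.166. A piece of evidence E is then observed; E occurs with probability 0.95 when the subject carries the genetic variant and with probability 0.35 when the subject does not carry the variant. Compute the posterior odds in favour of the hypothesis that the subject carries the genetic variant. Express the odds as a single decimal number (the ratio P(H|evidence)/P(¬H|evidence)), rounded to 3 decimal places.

Prior odds = 0.166/(1−0.166) = 0.19904. In log-odds, ln(0.19904) = -1.6142.
Add log likelihood ratio: ln(2.7143) = 0.99853.
Posterior log-odds = -0.61572, so posterior odds = exp(-0.61572) = 0.54025.

Posterior odds ≈ 0.540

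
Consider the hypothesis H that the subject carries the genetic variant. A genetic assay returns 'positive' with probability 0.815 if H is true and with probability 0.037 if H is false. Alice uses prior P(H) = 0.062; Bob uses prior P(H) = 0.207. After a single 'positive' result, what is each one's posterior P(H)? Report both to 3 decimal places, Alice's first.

The likelihood ratio for a 'positive' result is 0.815/0.037 = 22.027.
Alice: prior odds 0.062/0.938 = 0.066098; posterior odds 1.4559; posterior probability 0.593.
Bob: prior odds 0.207/0.793 = 0.26103; posterior odds 5.7498; posterior probability 0.852.

Alice: 0.593; Bob: 0.852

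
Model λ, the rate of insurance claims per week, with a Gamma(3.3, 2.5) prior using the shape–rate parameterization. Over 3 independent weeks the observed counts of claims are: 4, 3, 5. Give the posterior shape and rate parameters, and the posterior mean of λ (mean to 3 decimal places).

Posterior: Gamma(shape=15.3, rate=5.5); mean ≈ 2.782

Total count ∑xᵢ = 12 over n = 3 weeks.
Gamma is conjugate to the Poisson likelihood: posterior is Gamma(shape = 3.3+12 = 15.3, rate = 2.5+3 = 5.5).
E[λ | data] = 15.3/5.5 = 2.782.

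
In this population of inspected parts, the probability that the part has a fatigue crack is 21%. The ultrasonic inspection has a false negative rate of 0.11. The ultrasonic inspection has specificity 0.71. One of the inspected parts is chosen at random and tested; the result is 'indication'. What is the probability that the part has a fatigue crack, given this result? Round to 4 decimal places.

P(H | E) ≈ 0.4493

Write H for 'the part has a fatigue crack'. Prior odds H:¬H = 0.21/0.79 = 0.26582. For the 'indication' outcome, the likelihood ratio is 0.89/0.29 = 3.0690.
Posterior odds = 0.26582 × 3.0690 = 0.81580, so P(H|E) = 0.81580/(1+0.81580) = 0.4493.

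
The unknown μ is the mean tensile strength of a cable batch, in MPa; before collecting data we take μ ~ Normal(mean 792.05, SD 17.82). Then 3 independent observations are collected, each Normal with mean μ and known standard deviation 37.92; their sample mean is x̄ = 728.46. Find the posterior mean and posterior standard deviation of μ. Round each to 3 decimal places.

Prior precision 1/τ₀² = 1/17.82² = 0.00314909; data precision n/σ² = 3/37.92² = 0.00208634.
Posterior precision = 0.00314909 + 0.00208634 = 0.00523542, giving posterior SD = 1/√0.00523542 = 13.821.
Posterior mean = (0.00314909·792.05 + 0.00208634·728.46) / 0.00523542 = 766.709.

Posterior mean ≈ 766.709; posterior SD ≈ 13.821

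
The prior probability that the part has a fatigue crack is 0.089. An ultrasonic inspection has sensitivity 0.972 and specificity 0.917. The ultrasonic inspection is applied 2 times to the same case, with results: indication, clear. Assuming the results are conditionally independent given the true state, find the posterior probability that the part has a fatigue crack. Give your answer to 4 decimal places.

Let H be the event that the part has a fatigue crack; start with P(H) = 0.089. P('indication'|H) = 0.972, P('indication'|¬H) = 0.083.
Update on result 1 ('indication'): P(H) ← 0.972·0.0890 / (0.972·0.0890 + 0.083·0.9110) = 0.086508/0.16212 = 0.5336.
Update on result 2 ('clear'): P(H) ← 0.028·0.5336 / (0.028·0.5336 + 0.917·0.4664) = 0.014941/0.44263 = 0.0338.

Posterior P(H) ≈ 0.0338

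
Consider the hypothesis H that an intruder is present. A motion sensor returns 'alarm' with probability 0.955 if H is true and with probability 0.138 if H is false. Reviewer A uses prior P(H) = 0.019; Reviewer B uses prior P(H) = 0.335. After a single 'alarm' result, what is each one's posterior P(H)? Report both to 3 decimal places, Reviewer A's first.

The likelihood ratio for an 'alarm' result is 0.955/0.138 = 6.9203.
Reviewer A: prior odds 0.019/0.981 = 0.019368; posterior odds 0.13403; posterior probability 0.118.
Reviewer B: prior odds 0.335/0.665 = 0.50376; posterior odds 3.4862; posterior probability 0.777.

Reviewer A: 0.118; Reviewer B: 0.777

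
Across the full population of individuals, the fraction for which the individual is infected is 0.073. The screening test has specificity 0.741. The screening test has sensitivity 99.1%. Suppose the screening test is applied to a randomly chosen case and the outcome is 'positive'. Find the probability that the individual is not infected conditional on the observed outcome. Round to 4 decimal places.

P(¬H | E) ≈ 0.7685

Write H for 'the individual is infected'. Prior odds H:¬H = 0.073/0.927 = 0.078749. For the 'positive' outcome, the likelihood ratio is 0.991/0.259 = 3.8263.
Posterior odds = 0.078749 × 3.8263 = 0.30131, so P(H|E) = 0.30131/(1+0.30131) = 0.2315. Then P(¬H|E) = 1 − 0.2315 = 0.7685.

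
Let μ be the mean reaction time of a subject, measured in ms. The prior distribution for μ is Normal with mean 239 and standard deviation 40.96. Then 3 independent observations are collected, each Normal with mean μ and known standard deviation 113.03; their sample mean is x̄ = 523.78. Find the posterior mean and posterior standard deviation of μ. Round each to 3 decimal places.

Posterior mean ≈ 319.485; posterior SD ≈ 34.692

Prior precision 1/τ₀² = 1/40.96² = 0.00059605; data precision n/σ² = 3/113.03² = 0.00023482.
Posterior precision = 0.00059605 + 0.00023482 = 0.00083087, giving posterior SD = 1/√0.00083087 = 34.692.
Posterior mean = (0.00059605·239 + 0.00023482·523.78) / 0.00083087 = 319.485.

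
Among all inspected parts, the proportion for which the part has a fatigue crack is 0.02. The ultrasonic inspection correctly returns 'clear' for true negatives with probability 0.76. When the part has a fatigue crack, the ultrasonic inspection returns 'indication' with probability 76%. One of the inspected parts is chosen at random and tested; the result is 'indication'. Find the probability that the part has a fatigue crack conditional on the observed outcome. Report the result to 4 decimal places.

Write H for 'the part has a fatigue crack'. Prior odds H:¬H = 0.02/0.98 = 0.020408. For the 'indication' outcome, the likelihood ratio is 0.76/0.24 = 3.1667.
Posterior odds = 0.020408 × 3.1667 = 0.064626, so P(H|E) = 0.064626/(1+0.064626) = 0.0607.

P(H | E) ≈ 0.0607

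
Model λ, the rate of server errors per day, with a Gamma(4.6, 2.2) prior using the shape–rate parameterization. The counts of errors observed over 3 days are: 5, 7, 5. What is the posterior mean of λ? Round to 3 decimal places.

The Poisson likelihood adds the total count to the shape and the number of exposure periods to the rate. Here ∑xᵢ = 17 and n = 3, so shape 4.6→21.6 and rate 2.2→5.2.
E[λ | data] = 21.6/5.2 = 4.154.

Posterior mean ≈ 4.154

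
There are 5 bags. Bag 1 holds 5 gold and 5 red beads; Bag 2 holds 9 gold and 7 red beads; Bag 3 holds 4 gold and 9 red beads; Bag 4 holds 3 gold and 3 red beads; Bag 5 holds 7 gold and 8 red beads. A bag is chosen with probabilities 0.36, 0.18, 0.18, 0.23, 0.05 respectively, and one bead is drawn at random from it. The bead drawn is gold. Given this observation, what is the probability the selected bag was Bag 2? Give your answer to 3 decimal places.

P(gold|Bag 1) = 0.5; P(gold|Bag 2) = 0.5625; P(gold|Bag 3) = 0.3077; P(gold|Bag 4) = 0.5; P(gold|Bag 5) = 0.4667.
Prior × likelihood for each source: 0.36·0.5=0.1800, 0.18·0.5625=0.1012, 0.18·0.3077=0.05538, 0.23·0.5=0.1150, 0.05·0.4667=0.02333. Summing gives P(gold) = 0.47497.
P(Bag 2 | gold) = 0.1012 / 0.47497 = 0.213.

Posterior probability ≈ 0.213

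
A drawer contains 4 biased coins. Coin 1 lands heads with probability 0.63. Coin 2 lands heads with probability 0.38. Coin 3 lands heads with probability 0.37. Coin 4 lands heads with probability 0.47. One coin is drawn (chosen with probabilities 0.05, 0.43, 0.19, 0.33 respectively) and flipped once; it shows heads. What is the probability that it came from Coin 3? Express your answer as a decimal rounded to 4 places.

Posterior probability ≈ 0.1673

P(heads|C1) = 0.63; P(heads|C2) = 0.38; P(heads|C3) = 0.37; P(heads|C4) = 0.47.
Prior × likelihood for each source: 0.05·0.63=0.03150, 0.43·0.38=0.1634, 0.19·0.37=0.07030, 0.33·0.47=0.1551. Summing gives P(heads) = 0.42030.
P(Coin 3 | heads) = 0.07030 / 0.42030 = 0.1673.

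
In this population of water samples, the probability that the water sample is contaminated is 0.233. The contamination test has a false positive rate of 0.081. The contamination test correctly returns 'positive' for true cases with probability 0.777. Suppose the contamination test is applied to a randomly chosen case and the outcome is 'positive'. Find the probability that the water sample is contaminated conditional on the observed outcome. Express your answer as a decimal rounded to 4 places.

Let H be the event that the water sample is contaminated. P(H) = 0.233, so P(¬H) = 0.767. With E the 'positive' result, P(E|H) = 0.777 and P(E|¬H) = 0.081.
P(E) = 0.777·0.233 + 0.081·0.767 = 0.18104 + 0.062127 = 0.24317.
By Bayes' theorem, P(H|E) = 0.18104 / 0.24317 = 0.7445.

P(H | E) ≈ 0.7445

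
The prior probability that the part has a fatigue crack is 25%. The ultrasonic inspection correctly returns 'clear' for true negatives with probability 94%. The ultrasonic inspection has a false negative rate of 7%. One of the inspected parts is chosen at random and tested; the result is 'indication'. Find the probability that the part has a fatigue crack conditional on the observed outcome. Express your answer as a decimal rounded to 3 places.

Let H be the event that the part has a fatigue crack. P(H) = 0.25, so P(¬H) = 0.75. With E the 'indication' result, P(E|H) = 0.93 and P(E|¬H) = 0.06.
P(E) = 0.93·0.25 + 0.06·0.75 = 0.23250 + 0.045000 = 0.27750.
By Bayes' theorem, P(H|E) = 0.23250 / 0.27750 = 0.838.

P(H | E) ≈ 0.838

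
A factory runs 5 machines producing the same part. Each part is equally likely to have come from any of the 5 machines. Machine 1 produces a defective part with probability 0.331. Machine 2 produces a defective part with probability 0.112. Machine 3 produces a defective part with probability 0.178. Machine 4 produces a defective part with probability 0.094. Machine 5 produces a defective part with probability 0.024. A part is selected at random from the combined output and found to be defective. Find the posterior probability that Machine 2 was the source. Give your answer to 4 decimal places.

P(defective|M1) = 0.331; P(defective|M2) = 0.112; P(defective|M3) = 0.178; P(defective|M4) = 0.094; P(defective|M5) = 0.024.
Prior × likelihood for each source: 0.2·0.331=0.06620, 0.2·0.112=0.02240, 0.2·0.178=0.03560, 0.2·0.094=0.01880, 0.2·0.024=0.004800. Summing gives P(defective) = 0.14780.
P(Machine 2 | defective) = 0.02240 / 0.14780 = 0.1516.

Posterior probability ≈ 0.1516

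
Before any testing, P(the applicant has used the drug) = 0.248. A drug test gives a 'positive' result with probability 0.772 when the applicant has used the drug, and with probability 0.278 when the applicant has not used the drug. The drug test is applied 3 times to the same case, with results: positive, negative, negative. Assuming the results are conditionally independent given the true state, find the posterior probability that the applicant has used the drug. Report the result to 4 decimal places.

Posterior P(H) ≈ 0.0837

With H the event that the applicant has used the drug, the joint likelihood of the observed sequence is P(data|H) = 0.772·0.228·0.228 = 0.040132 and P(data|¬H) = 0.278·0.722·0.722 = 0.14492.
Bayes: P(H|data) = 0.248·0.040132 / (0.248·0.040132 + 0.752·0.14492) = 0.0099526/0.11893 = 0.0837.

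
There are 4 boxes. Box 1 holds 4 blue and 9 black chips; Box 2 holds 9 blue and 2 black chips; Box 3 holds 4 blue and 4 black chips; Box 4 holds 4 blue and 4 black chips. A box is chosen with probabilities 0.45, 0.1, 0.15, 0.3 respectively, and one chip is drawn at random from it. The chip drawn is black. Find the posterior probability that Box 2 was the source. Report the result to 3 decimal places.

Posterior probability ≈ 0.033

Tabulate prior·likelihood by source: [1] prior 0.45, lik 0.6923, product 0.3115; [2] prior 0.1, lik 0.1818, product 0.01818; [3] prior 0.15, lik 0.5, product 0.07500; [4] prior 0.3, lik 0.5, product 0.1500.
Normalizing constant = 0.55472; the posterior for Box 2 is its product over the sum, 0.01818/0.55472 = 0.033.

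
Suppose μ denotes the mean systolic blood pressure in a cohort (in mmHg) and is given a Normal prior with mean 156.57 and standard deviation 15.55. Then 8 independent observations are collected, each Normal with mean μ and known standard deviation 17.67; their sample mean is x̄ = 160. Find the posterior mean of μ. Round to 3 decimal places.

Prior precision 1/τ₀² = 1/15.55² = 0.00413561; data precision n/σ² = 8/17.67² = 0.0256222.
Posterior precision = 0.00413561 + 0.0256222 = 0.0297578.
Posterior mean = (0.00413561·156.57 + 0.0256222·160) / 0.0297578 = 159.523.

Posterior mean ≈ 159.523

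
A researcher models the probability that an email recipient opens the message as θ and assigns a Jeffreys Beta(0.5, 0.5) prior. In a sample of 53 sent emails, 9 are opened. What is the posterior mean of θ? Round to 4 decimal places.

Posterior mean ≈ 0.1759

The binomial likelihood is conjugate to the Beta prior: with 9 successes and 44 failures, the posterior is Beta(0.5+9, 0.5+44) = Beta(9.5, 44.5).
Posterior mean = α/(α+β) = 9.5/54 = 0.1759.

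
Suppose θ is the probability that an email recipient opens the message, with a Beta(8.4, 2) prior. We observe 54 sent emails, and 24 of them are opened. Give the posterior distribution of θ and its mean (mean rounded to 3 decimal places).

Observing 24 successes and 30 failures updates Beta(8.4, 2) by adding the success and failure counts to the two shape parameters: α = 8.4+24 = 32.4, β = 2+30 = 32.
E[θ | data] = 32.4/(32.4+32) = 0.503.

Posterior: Beta(32.4, 32); mean ≈ 0.503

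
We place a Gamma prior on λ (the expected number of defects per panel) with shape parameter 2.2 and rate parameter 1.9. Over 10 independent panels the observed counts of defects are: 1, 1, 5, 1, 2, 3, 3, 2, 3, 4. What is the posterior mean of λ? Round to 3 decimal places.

Total count ∑xᵢ = 25 over n = 10 panels.
Gamma is conjugate to the Poisson likelihood: posterior is Gamma(shape = 2.2+25 = 27.2, rate = 1.9+10 = 11.9).
E[λ | data] = 27.2/11.9 = 2.286.

Posterior mean ≈ 2.286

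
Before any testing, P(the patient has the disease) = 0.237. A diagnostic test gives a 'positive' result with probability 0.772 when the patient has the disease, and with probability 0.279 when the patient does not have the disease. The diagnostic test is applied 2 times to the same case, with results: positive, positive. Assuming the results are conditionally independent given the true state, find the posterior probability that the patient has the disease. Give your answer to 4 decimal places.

Posterior P(H) ≈ 0.7040

With H the event that the patient has the disease, the joint likelihood of the observed sequence is P(data|H) = 0.772·0.772 = 0.59598 and P(data|¬H) = 0.279·0.279 = 0.077841.
Bayes: P(H|data) = 0.237·0.59598 / (0.237·0.59598 + 0.763·0.077841) = 0.14125/0.20064 = 0.7040.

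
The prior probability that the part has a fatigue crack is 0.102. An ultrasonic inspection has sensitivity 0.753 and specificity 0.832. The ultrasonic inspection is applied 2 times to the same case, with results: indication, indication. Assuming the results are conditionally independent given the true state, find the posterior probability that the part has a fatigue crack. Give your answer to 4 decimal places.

Let H be the event that the part has a fatigue crack; start with P(H) = 0.102. P('indication'|H) = 0.753, P('indication'|¬H) = 0.168.
Update on result 1 ('indication'): P(H) ← 0.753·0.1020 / (0.753·0.1020 + 0.168·0.8980) = 0.076806/0.22767 = 0.3374.
Update on result 2 ('indication'): P(H) ← 0.753·0.3374 / (0.753·0.3374 + 0.168·0.6626) = 0.25403/0.36535 = 0.6953.

Posterior P(H) ≈ 0.6953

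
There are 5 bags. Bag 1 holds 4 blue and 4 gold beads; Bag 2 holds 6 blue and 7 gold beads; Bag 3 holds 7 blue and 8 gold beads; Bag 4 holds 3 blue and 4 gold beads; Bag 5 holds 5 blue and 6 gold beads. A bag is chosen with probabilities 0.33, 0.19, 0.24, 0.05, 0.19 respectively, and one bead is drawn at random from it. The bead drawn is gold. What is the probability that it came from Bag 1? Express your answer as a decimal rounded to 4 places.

Posterior probability ≈ 0.3128

P(gold|Bag 1) = 0.5; P(gold|Bag 2) = 0.5385; P(gold|Bag 3) = 0.5333; P(gold|Bag 4) = 0.5714; P(gold|Bag 5) = 0.5455.
Prior × likelihood for each source: 0.33·0.5=0.1650, 0.19·0.5385=0.1023, 0.24·0.5333=0.1280, 0.05·0.5714=0.02857, 0.19·0.5455=0.1036. Summing gives P(gold) = 0.52752.
P(Bag 1 | gold) = 0.1650 / 0.52752 = 0.3128.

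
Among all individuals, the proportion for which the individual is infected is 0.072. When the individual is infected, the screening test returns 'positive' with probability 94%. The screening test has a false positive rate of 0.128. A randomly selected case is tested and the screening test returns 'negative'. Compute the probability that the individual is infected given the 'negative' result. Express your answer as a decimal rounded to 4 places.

Write H for 'the individual is infected'. Prior odds H:¬H = 0.072/0.928 = 0.077586. For the 'negative' outcome, the likelihood ratio is 0.06/0.872 = 0.068807.
Posterior odds = 0.077586 × 0.068807 = 0.0053385, so P(H|E) = 0.0053385/(1+0.0053385) = 0.0053.

P(H | E) ≈ 0.0053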